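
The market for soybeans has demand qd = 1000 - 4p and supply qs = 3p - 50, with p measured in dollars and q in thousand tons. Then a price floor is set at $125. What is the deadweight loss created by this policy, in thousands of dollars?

0

Setting quantity demanded equal to quantity supplied, 1000 - 4p = 3p - 50, gives p* = 150 and q* = 400.
The floor of 125 is below the equilibrium price 150, so it is not binding; the market clears at p* = 150, q* = 400.
Since the control does not bind, no trades are prevented and deadweight loss is zero.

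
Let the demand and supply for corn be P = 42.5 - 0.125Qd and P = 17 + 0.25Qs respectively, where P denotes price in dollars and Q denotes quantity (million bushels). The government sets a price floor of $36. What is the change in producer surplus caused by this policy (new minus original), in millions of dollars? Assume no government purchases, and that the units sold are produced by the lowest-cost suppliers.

72

Rearranging demand gives Qd = 340 - 8P; rearranging supply gives Qs = 4P - 68. In a free market, 340 - 8P = 4P - 68 gives the equilibrium P* = 34, Q* = 68.
The floor of 36 is above the equilibrium price 34, so it binds.
At P = 36: Qd = 340 - 8·36 = 52 and Qs = 4·36 - 68 = 76.
Producer surplus without the control is ½ · (34 - 17) · 68 = 578.
With the floor, 52 units are sold at 36. The supply price at Q = 52 is 30, so PS = ½ · [(36 - 17) + (36 - 30)] · 52 = 650.
Change in producer surplus = 650 - 578 = 72.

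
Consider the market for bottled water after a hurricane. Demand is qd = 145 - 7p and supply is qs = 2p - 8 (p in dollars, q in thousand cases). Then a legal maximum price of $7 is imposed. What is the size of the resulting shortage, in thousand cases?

Setting quantity demanded equal to quantity supplied, 145 - 7p = 2p - 8, gives p* = 17 and q* = 26.
Since 7 < 17, the ceiling is binding.
At p = 7: qd = 145 - 7·7 = 96 and qs = 2·7 - 8 = 6.
Shortage = qd - qs = 96 - 6 = 90.

90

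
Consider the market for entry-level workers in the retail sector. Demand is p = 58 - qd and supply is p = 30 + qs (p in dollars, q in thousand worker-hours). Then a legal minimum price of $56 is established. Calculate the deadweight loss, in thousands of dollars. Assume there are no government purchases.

144

Rearranging demand gives qd = 58 - p; rearranging supply gives qs = p - 30. In a free market, 58 - p = p - 30 gives the equilibrium p* = 44, q* = 14.
Because the floor (56) lies above the market-clearing price, it is binding.
At p = 56: qd = 58 - 56 = 2 and qs = 56 - 30 = 26.
Quantity traded falls to 2. At q = 2 the demand price is 58 - 2 = 56 and the supply price is 30 + 2 = 32.
Deadweight loss = ½ · (56 - 32) · (14 - 2) = ½ · 24 · 12 = 144.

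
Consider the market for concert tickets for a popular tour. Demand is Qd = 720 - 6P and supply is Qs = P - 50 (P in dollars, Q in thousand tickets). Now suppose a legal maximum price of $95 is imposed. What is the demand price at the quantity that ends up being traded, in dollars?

112.5

Setting quantity demanded equal to quantity supplied, 720 - 6P = P - 50, gives P* = 110 and Q* = 60.
Since 95 < 110, the ceiling is binding.
At P = 95: Qd = 720 - 6·95 = 150 and Qs = 95 - 50 = 45.
Only 45 units reach the market. On the demand curve, the marginal buyer's willingness to pay at Q = 45 is (720 - 45)/6 = 112.5.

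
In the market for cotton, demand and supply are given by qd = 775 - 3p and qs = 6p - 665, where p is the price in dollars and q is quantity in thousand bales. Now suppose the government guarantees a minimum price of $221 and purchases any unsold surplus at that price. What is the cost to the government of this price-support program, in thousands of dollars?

Equilibrium: 775 - 3p = 6p - 665, so 1440 = 9p and p* = 160, q* = 295.
Because the floor (221) lies above the market-clearing price, it is binding.
At p = 221: qd = 775 - 3·221 = 112 and qs = 6·221 - 665 = 661.
Surplus = qs - qd = 549.
Government expenditure = surplus × support price = 549 × 221 = 121329.

121329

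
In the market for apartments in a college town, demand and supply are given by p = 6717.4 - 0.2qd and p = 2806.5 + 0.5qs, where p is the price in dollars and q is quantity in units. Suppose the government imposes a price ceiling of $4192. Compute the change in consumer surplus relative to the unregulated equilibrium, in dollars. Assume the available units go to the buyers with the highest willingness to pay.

3108582.4

Rearranging demand gives qd = 33587 - 5p; rearranging supply gives qs = 2p - 5613. Equilibrium: 33587 - 5p = 2p - 5613, so 39200 = 7p and p* = 5600, q* = 5587.
Because the ceiling (4192) lies below the market-clearing price, it is binding.
At p = 4192: qd = 33587 - 5·4192 = 12627 and qs = 2·4192 - 5613 = 2771.
Consumer surplus without the control is ½ · (6717.4 - 5600) · 5587 = 3121456.9.
With the ceiling, 2771 units are sold at 4192 (assume they go to the highest-value buyers). The demand price at q = 2771 is 6163.2, so CS = ½ · [(6717.4 - 4192) + (6163.2 - 4192)] · 2771 = 6230039.3.
Change in consumer surplus = 6230039.3 - 3121456.9 = 3108582.4.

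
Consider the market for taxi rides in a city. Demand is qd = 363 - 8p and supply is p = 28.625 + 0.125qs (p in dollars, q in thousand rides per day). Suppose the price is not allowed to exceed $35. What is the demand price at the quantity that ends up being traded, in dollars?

39

Rearranging supply gives qs = 8p - 229. Equilibrium: 363 - 8p = 8p - 229, so 592 = 16p and p* = 37, q* = 67.
Since 35 < 37, the ceiling is binding.
At p = 35: qd = 363 - 8·35 = 83 and qs = 8·35 - 229 = 51.
Only 51 units reach the market. On the demand curve, the marginal buyer's willingness to pay at q = 51 is (363 - 51)/8 = 39.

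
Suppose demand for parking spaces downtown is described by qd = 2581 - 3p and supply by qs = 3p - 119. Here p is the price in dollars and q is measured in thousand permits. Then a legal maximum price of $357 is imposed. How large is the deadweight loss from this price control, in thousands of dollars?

25947

Setting quantity demanded equal to quantity supplied, 2581 - 3p = 3p - 119, gives p* = 450 and q* = 1231.
The ceiling of 357 is below the equilibrium price 450, so it binds.
At p = 357: qd = 2581 - 3·357 = 1510 and qs = 3·357 - 119 = 952.
Quantity traded falls to 952. At q = 952 the demand price is (2581 - 952)/3 = 543 and the supply price is (119 + 952)/3 = 357.
Deadweight loss = ½ · (543 - 357) · (1231 - 952) = ½ · 186 · 279 = 25947.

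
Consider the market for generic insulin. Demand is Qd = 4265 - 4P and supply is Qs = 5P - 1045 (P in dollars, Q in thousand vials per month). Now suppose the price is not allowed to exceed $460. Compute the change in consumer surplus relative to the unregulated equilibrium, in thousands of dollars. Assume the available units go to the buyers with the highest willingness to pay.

In a free market, 4265 - 4P = 5P - 1045 gives the equilibrium P* = 590, Q* = 1905.
The ceiling of 460 is below the equilibrium price 590, so it binds.
At P = 460: Qd = 4265 - 4·460 = 2425 and Qs = 5·460 - 1045 = 1255.
Consumer surplus without the control is ½ · (1066.25 - 590) · 1905 = 453628.125.
With the ceiling, 1255 units are sold at 460 (assume they go to the highest-value buyers). The demand price at Q = 1255 is 752.5, so CS = ½ · [(1066.25 - 460) + (752.5 - 460)] · 1255 = 563965.625.
Change in consumer surplus = 563965.625 - 453628.125 = 110337.5.

110337.5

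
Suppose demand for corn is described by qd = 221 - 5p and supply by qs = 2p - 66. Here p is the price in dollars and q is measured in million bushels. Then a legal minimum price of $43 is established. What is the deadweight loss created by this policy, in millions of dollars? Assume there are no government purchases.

35

Equilibrium: 221 - 5p = 2p - 66, so 287 = 7p and p* = 41, q* = 16.
Because the floor (43) lies above the market-clearing price, it is binding.
At p = 43: qd = 221 - 5·43 = 6 and qs = 2·43 - 66 = 20.
Quantity traded falls to 6. At q = 6 the demand price is (221 - 6)/5 = 43 and the supply price is (66 + 6)/2 = 36.
Deadweight loss = ½ · (43 - 36) · (16 - 6) = ½ · 7 · 10 = 35.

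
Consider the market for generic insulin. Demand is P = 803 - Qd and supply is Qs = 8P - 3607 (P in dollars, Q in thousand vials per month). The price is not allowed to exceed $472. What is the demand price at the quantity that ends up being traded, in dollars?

Rearranging demand gives Qd = 803 - P. In a free market, 803 - P = 8P - 3607 gives the equilibrium P* = 490, Q* = 313.
Because the ceiling (472) lies below the market-clearing price, it is binding.
At P = 472: Qd = 803 - 472 = 331 and Qs = 8·472 - 3607 = 169.
Only 169 units reach the market. On the demand curve, the marginal buyer's willingness to pay at Q = 169 is (803 - 169) = 634.

634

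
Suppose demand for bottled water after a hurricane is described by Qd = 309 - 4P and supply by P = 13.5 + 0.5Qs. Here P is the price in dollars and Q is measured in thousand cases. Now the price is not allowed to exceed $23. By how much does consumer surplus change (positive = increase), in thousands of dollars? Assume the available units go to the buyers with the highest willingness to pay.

82.5

Rearranging supply gives Qs = 2P - 27. Setting quantity demanded equal to quantity supplied, 309 - 4P = 2P - 27, gives P* = 56 and Q* = 85.
Since 23 < 56, the ceiling is binding.
At P = 23: Qd = 309 - 4·23 = 217 and Qs = 2·23 - 27 = 19.
Consumer surplus without the control is ½ · (77.25 - 56) · 85 = 903.125.
With the ceiling, 19 units are sold at 23 (assume they go to the highest-value buyers). The demand price at Q = 19 is 72.5, so CS = ½ · [(77.25 - 23) + (72.5 - 23)] · 19 = 985.625.
Change in consumer surplus = 985.625 - 903.125 = 82.5.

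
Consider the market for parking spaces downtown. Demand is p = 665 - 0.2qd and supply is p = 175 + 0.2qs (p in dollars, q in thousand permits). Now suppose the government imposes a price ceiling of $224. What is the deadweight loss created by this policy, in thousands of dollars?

Rearranging demand gives qd = 3325 - 5p; rearranging supply gives qs = 5p - 875. Equilibrium: 3325 - 5p = 5p - 875, so 4200 = 10p and p* = 420, q* = 1225.
Because the ceiling (224) lies below the market-clearing price, it is binding.
At p = 224: qd = 3325 - 5·224 = 2205 and qs = 5·224 - 875 = 245.
Quantity traded falls to 245. At q = 245 the demand price is (3325 - 245)/5 = 616 and the supply price is (875 + 245)/5 = 224.
Deadweight loss = ½ · (616 - 224) · (1225 - 245) = ½ · 392 · 980 = 192080.

192080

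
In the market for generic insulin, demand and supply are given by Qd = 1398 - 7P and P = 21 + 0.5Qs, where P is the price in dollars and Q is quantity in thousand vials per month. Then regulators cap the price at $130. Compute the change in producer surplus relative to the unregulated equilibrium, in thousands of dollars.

-7440

Rearranging supply gives Qs = 2P - 42. Without the control the market clears where 1398 - 7P = 2P - 42, i.e. P* = 160 and Q* = 278.
The ceiling of 130 is below the equilibrium price 160, so it binds.
At P = 130: Qd = 1398 - 7·130 = 488 and Qs = 2·130 - 42 = 218.
Producer surplus without the control is ½ · (160 - 21) · 278 = 19321.
With the ceiling, producers sell 218 units at 130, so PS = ½ · (130 - 21) · 218 = 11881.
Change in producer surplus = 11881 - 19321 = -7440.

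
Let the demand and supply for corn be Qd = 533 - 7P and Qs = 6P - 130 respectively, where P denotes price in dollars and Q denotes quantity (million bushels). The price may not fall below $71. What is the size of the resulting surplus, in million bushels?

260

Setting quantity demanded equal to quantity supplied, 533 - 7P = 6P - 130, gives P* = 51 and Q* = 176.
Since 71 > 51, the floor is binding.
At P = 71: Qd = 533 - 7·71 = 36 and Qs = 6·71 - 130 = 296.
Surplus = Qs - Qd = 296 - 36 = 260.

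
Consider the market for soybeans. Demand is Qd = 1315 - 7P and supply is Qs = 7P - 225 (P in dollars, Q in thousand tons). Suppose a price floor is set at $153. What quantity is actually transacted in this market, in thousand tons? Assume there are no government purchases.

Without the control the market clears where 1315 - 7P = 7P - 225, i.e. P* = 110 and Q* = 545.
Since 153 > 110, the floor is binding.
At P = 153: Qd = 1315 - 7·153 = 244 and Qs = 7·153 - 225 = 846.
The quantity actually transacted is the short side, demand: 244.

244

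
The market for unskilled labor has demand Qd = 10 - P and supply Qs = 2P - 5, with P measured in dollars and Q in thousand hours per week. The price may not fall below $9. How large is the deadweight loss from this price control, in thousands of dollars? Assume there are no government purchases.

12

In a free market, 10 - P = 2P - 5 gives the equilibrium P* = 5, Q* = 5.
The floor of 9 is above the equilibrium price 5, so it binds.
At P = 9: Qd = 10 - 9 = 1 and Qs = 2·9 - 5 = 13.
Quantity traded falls to 1. At Q = 1 the demand price is 10 - 1 = 9 and the supply price is (5 + 1)/2 = 3.
Deadweight loss = ½ · (9 - 3) · (5 - 1) = ½ · 6 · 4 = 12.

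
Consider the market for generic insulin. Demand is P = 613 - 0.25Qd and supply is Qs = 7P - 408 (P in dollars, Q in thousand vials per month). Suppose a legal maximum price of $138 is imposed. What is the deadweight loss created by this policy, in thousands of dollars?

143258.5

Rearranging demand gives Qd = 2452 - 4P. In a free market, 2452 - 4P = 7P - 408 gives the equilibrium P* = 260, Q* = 1412.
The ceiling of 138 is below the equilibrium price 260, so it binds.
At P = 138: Qd = 2452 - 4·138 = 1900 and Qs = 7·138 - 408 = 558.
Quantity traded falls to 558. At Q = 558 the demand price is (2452 - 558)/4 = 473.5 and the supply price is (408 + 558)/7 = 138.
Deadweight loss = ½ · (473.5 - 138) · (1412 - 558) = ½ · 335.5 · 854 = 143258.5.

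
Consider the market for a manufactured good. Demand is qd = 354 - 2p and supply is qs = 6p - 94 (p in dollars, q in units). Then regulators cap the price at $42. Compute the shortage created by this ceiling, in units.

Equilibrium: 354 - 2p = 6p - 94, so 448 = 8p and p* = 56, q* = 242.
Since 42 < 56, the ceiling is binding.
At p = 42: qd = 354 - 2·42 = 270 and qs = 6·42 - 94 = 158.
Shortage = qd - qs = 270 - 158 = 112.

112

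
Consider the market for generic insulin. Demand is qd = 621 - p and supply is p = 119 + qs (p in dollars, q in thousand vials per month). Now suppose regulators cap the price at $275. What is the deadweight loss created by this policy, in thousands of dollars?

Rearranging supply gives qs = p - 119. Without the control the market clears where 621 - p = p - 119, i.e. p* = 370 and q* = 251.
The ceiling of 275 is below the equilibrium price 370, so it binds.
At p = 275: qd = 621 - 275 = 346 and qs = 275 - 119 = 156.
Quantity traded falls to 156. At q = 156 the demand price is 621 - 156 = 465 and the supply price is 119 + 156 = 275.
Deadweight loss = ½ · (465 - 275) · (251 - 156) = ½ · 190 · 95 = 9025.

9025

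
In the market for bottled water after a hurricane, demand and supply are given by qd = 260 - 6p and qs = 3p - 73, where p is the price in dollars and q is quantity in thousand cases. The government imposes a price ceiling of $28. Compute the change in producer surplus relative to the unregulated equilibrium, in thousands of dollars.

-220.5

Without the control the market clears where 260 - 6p = 3p - 73, i.e. p* = 37 and q* = 38.
Since 28 < 37, the ceiling is binding.
At p = 28: qd = 260 - 6·28 = 92 and qs = 3·28 - 73 = 11.
Producer surplus without the control is ½ · (37 - 73/3) · 38 = 722/3.
With the ceiling, producers sell 11 units at 28, so PS = ½ · (28 - 73/3) · 11 = 121/6.
Change in producer surplus = 121/6 - 722/3 = -220.5.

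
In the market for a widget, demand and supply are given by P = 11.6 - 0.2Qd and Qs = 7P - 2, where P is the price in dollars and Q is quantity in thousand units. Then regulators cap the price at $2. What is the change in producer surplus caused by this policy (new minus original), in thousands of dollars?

-67.5

Rearranging demand gives Qd = 58 - 5P. Setting quantity demanded equal to quantity supplied, 58 - 5P = 7P - 2, gives P* = 5 and Q* = 33.
The ceiling of 2 is below the equilibrium price 5, so it binds.
At P = 2: Qd = 58 - 5·2 = 48 and Qs = 7·2 - 2 = 12.
Producer surplus without the control is ½ · (5 - 2/7) · 33 = 1089/14.
With the ceiling, producers sell 12 units at 2, so PS = ½ · (2 - 2/7) · 12 = 72/7.
Change in producer surplus = 72/7 - 1089/14 = -67.5.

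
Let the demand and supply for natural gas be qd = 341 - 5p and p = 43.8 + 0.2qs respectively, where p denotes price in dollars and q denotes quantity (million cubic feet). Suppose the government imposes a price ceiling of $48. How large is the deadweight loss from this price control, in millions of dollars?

320

Rearranging supply gives qs = 5p - 219. Equilibrium: 341 - 5p = 5p - 219, so 560 = 10p and p* = 56, q* = 61.
The ceiling of 48 is below the equilibrium price 56, so it binds.
At p = 48: qd = 341 - 5·48 = 101 and qs = 5·48 - 219 = 21.
Quantity traded falls to 21. At q = 21 the demand price is (341 - 21)/5 = 64 and the supply price is (219 + 21)/5 = 48.
Deadweight loss = ½ · (64 - 48) · (61 - 21) = ½ · 16 · 40 = 320.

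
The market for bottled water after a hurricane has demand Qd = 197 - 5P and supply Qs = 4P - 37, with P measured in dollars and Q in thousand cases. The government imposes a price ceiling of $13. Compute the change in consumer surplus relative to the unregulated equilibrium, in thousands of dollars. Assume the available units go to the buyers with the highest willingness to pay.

In a free market, 197 - 5P = 4P - 37 gives the equilibrium P* = 26, Q* = 67.
Because the ceiling (13) lies below the market-clearing price, it is binding.
At P = 13: Qd = 197 - 5·13 = 132 and Qs = 4·13 - 37 = 15.
Consumer surplus without the control is ½ · (39.4 - 26) · 67 = 448.9.
With the ceiling, 15 units are sold at 13 (assume they go to the highest-value buyers). The demand price at Q = 15 is 36.4, so CS = ½ · [(39.4 - 13) + (36.4 - 13)] · 15 = 373.5.
Change in consumer surplus = 373.5 - 448.9 = -75.4.

-75.4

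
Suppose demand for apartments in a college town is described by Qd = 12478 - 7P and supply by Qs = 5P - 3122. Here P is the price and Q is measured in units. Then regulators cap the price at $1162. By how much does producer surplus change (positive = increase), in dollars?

In a free market, 12478 - 7P = 5P - 3122 gives the equilibrium P* = 1300, Q* = 3378.
Because the ceiling (1162) lies below the market-clearing price, it is binding.
At P = 1162: Qd = 12478 - 7·1162 = 4344 and Qs = 5·1162 - 3122 = 2688.
Producer surplus without the control is ½ · (1300 - 624.4) · 3378 = 1141088.4.
With the ceiling, producers sell 2688 units at 1162, so PS = ½ · (1162 - 624.4) · 2688 = 722534.4.
Change in producer surplus = 722534.4 - 1141088.4 = -418554.

-418554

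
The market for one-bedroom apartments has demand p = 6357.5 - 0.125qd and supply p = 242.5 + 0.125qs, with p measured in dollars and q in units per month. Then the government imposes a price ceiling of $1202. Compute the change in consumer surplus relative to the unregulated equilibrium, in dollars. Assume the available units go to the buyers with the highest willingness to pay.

Rearranging demand gives qd = 50860 - 8p; rearranging supply gives qs = 8p - 1940. Equilibrium: 50860 - 8p = 8p - 1940, so 52800 = 16p and p* = 3300, q* = 24460.
Because the ceiling (1202) lies below the market-clearing price, it is binding.
At p = 1202: qd = 50860 - 8·1202 = 41244 and qs = 8·1202 - 1940 = 7676.
Consumer surplus without the control is ½ · (6357.5 - 3300) · 24460 = 37393225.
With the ceiling, 7676 units are sold at 1202 (assume they go to the highest-value buyers). The demand price at q = 7676 is 5398, so CS = ½ · [(6357.5 - 1202) + (5398 - 1202)] · 7676 = 35891057.
Change in consumer surplus = 35891057 - 37393225 = -1502168.

-1502168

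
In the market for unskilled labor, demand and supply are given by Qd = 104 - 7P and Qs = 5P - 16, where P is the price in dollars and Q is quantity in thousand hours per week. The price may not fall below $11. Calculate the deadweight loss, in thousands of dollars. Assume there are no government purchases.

Equilibrium: 104 - 7P = 5P - 16, so 120 = 12P and P* = 10, Q* = 34.
Since 11 > 10, the floor is binding.
At P = 11: Qd = 104 - 7·11 = 27 and Qs = 5·11 - 16 = 39.
Quantity traded falls to 27. At Q = 27 the demand price is (104 - 27)/7 = 11 and the supply price is (16 + 27)/5 = 8.6.
Deadweight loss = ½ · (11 - 8.6) · (34 - 27) = ½ · 2.4 · 7 = 8.4.

8.4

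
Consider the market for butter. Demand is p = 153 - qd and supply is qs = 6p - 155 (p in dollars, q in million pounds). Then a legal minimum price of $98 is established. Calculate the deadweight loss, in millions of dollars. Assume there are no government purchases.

1701

Rearranging demand gives qd = 153 - p. Equilibrium: 153 - p = 6p - 155, so 308 = 7p and p* = 44, q* = 109.
Since 98 > 44, the floor is binding.
At p = 98: qd = 153 - 98 = 55 and qs = 6·98 - 155 = 433.
Quantity traded falls to 55. At q = 55 the demand price is 153 - 55 = 98 and the supply price is (155 + 55)/6 = 35.
Deadweight loss = ½ · (98 - 35) · (109 - 55) = ½ · 63 · 54 = 1701.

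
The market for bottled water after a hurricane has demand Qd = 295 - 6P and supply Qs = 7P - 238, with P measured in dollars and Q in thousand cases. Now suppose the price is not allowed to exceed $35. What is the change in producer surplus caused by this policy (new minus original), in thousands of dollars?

-168

Equilibrium: 295 - 6P = 7P - 238, so 533 = 13P and P* = 41, Q* = 49.
Since 35 < 41, the ceiling is binding.
At P = 35: Qd = 295 - 6·35 = 85 and Qs = 7·35 - 238 = 7.
Producer surplus without the control is ½ · (41 - 34) · 49 = 171.5.
With the ceiling, producers sell 7 units at 35, so PS = ½ · (35 - 34) · 7 = 3.5.
Change in producer surplus = 3.5 - 171.5 = -168.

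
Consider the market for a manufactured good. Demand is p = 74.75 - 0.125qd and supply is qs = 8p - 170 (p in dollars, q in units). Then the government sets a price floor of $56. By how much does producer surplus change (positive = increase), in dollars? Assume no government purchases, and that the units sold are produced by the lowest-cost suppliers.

Rearranging demand gives qd = 598 - 8p. Setting quantity demanded equal to quantity supplied, 598 - 8p = 8p - 170, gives p* = 48 and q* = 214.
Since 56 > 48, the floor is binding.
At p = 56: qd = 598 - 8·56 = 150 and qs = 8·56 - 170 = 278.
Producer surplus without the control is ½ · (48 - 21.25) · 214 = 2862.25.
With the floor, 150 units are sold at 56. The supply price at q = 150 is 40, so PS = ½ · [(56 - 21.25) + (56 - 40)] · 150 = 3806.25.
Change in producer surplus = 3806.25 - 2862.25 = 944.

944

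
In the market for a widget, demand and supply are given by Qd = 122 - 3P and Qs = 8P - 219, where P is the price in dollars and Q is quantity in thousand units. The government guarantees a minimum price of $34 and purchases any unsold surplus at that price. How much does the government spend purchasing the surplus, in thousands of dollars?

Setting quantity demanded equal to quantity supplied, 122 - 3P = 8P - 219, gives P* = 31 and Q* = 29.
Since 34 > 31, the floor is binding.
At P = 34: Qd = 122 - 3·34 = 20 and Qs = 8·34 - 219 = 53.
Surplus = Qs - Qd = 33.
Government expenditure = surplus × support price = 33 × 34 = 1122.

1122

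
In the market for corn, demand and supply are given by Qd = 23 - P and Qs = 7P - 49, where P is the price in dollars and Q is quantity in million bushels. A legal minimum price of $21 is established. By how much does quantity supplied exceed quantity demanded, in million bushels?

96

Without the control the market clears where 23 - P = 7P - 49, i.e. P* = 9 and Q* = 14.
Because the floor (21) lies above the market-clearing price, it is binding.
At P = 21: Qd = 23 - 21 = 2 and Qs = 7·21 - 49 = 98.
Surplus = Qs - Qd = 98 - 2 = 96.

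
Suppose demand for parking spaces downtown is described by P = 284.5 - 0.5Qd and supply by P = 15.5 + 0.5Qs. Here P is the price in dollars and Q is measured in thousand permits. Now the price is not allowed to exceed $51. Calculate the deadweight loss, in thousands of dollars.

Rearranging demand gives Qd = 569 - 2P; rearranging supply gives Qs = 2P - 31. In a free market, 569 - 2P = 2P - 31 gives the equilibrium P* = 150, Q* = 269.
Since 51 < 150, the ceiling is binding.
At P = 51: Qd = 569 - 2·51 = 467 and Qs = 2·51 - 31 = 71.
Quantity traded falls to 71. At Q = 71 the demand price is (569 - 71)/2 = 249 and the supply price is (31 + 71)/2 = 51.
Deadweight loss = ½ · (249 - 51) · (269 - 71) = ½ · 198 · 198 = 19602.

19602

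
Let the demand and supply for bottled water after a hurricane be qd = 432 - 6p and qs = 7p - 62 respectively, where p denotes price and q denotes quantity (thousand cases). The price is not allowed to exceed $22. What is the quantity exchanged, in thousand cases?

Without the control the market clears where 432 - 6p = 7p - 62, i.e. p* = 38 and q* = 204.
The ceiling of 22 is below the equilibrium price 38, so it binds.
At p = 22: qd = 432 - 6·22 = 300 and qs = 7·22 - 62 = 92.
The quantity actually transacted is the short side, supply: 92.

92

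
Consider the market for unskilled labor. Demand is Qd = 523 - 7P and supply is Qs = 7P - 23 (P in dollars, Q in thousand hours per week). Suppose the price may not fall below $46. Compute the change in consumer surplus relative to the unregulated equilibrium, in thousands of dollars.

-1578.5

Without the control the market clears where 523 - 7P = 7P - 23, i.e. P* = 39 and Q* = 250.
The floor of 46 is above the equilibrium price 39, so it binds.
At P = 46: Qd = 523 - 7·46 = 201 and Qs = 7·46 - 23 = 299.
Consumer surplus without the control is ½ · (523/7 - 39) · 250 = 31250/7.
With the floor, consumers buy 201 units at 46, so CS = ½ · (523/7 - 46) · 201 = 40401/14.
Change in consumer surplus = 40401/14 - 31250/7 = -1578.5.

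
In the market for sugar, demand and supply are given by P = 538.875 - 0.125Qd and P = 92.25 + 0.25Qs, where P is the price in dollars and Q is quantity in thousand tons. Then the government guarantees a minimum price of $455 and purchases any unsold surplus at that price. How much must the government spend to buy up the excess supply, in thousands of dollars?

Rearranging demand gives Qd = 4311 - 8P; rearranging supply gives Qs = 4P - 369. Without the control the market clears where 4311 - 8P = 4P - 369, i.e. P* = 390 and Q* = 1191.
Because the floor (455) lies above the market-clearing price, it is binding.
At P = 455: Qd = 4311 - 8·455 = 671 and Qs = 4·455 - 369 = 1451.
Surplus = Qs - Qd = 780.
Government expenditure = surplus × support price = 780 × 455 = 354900.

354900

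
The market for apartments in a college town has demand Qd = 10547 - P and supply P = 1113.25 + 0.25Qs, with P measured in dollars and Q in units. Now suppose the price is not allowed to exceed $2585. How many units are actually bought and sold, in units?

Rearranging supply gives Qs = 4P - 4453. Without the control the market clears where 10547 - P = 4P - 4453, i.e. P* = 3000 and Q* = 7547.
Because the ceiling (2585) lies below the market-clearing price, it is binding.
At P = 2585: Qd = 10547 - 2585 = 7962 and Qs = 4·2585 - 4453 = 5887.
The quantity actually transacted is the short side, supply: 5887.

5887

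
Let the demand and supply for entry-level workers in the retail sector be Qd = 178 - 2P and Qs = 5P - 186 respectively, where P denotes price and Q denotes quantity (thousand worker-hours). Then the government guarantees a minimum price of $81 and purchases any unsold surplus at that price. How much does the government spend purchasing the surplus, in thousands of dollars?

16443

In a free market, 178 - 2P = 5P - 186 gives the equilibrium P* = 52, Q* = 74.
Since 81 > 52, the floor is binding.
At P = 81: Qd = 178 - 2·81 = 16 and Qs = 5·81 - 186 = 219.
Surplus = Qs - Qd = 203.
Government expenditure = surplus × support price = 203 × 81 = 16443.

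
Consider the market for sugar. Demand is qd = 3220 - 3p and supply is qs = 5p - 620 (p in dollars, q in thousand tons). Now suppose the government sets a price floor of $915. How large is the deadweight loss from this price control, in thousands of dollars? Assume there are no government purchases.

454140

Without the control the market clears where 3220 - 3p = 5p - 620, i.e. p* = 480 and q* = 1780.
Because the floor (915) lies above the market-clearing price, it is binding.
At p = 915: qd = 3220 - 3·915 = 475 and qs = 5·915 - 620 = 3955.
Quantity traded falls to 475. At q = 475 the demand price is (3220 - 475)/3 = 915 and the supply price is (620 + 475)/5 = 219.
Deadweight loss = ½ · (915 - 219) · (1780 - 475) = ½ · 696 · 1305 = 454140.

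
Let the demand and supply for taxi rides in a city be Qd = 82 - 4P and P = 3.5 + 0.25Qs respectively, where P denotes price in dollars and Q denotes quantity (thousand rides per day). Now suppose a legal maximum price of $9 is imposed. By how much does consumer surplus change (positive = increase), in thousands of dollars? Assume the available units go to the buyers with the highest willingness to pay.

48

Rearranging supply gives Qs = 4P - 14. In a free market, 82 - 4P = 4P - 14 gives the equilibrium P* = 12, Q* = 34.
Since 9 < 12, the ceiling is binding.
At P = 9: Qd = 82 - 4·9 = 46 and Qs = 4·9 - 14 = 22.
Consumer surplus without the control is ½ · (20.5 - 12) · 34 = 144.5.
With the ceiling, 22 units are sold at 9 (assume they go to the highest-value buyers). The demand price at Q = 22 is 15, so CS = ½ · [(20.5 - 9) + (15 - 9)] · 22 = 192.5.
Change in consumer surplus = 192.5 - 144.5 = 48.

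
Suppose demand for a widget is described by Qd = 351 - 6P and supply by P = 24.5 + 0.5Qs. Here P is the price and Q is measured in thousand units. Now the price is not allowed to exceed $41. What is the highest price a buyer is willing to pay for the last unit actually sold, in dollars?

53

Rearranging supply gives Qs = 2P - 49. In a free market, 351 - 6P = 2P - 49 gives the equilibrium P* = 50, Q* = 51.
The ceiling of 41 is below the equilibrium price 50, so it binds.
At P = 41: Qd = 351 - 6·41 = 105 and Qs = 2·41 - 49 = 33.
Only 33 units reach the market. On the demand curve, the marginal buyer's willingness to pay at Q = 33 is (351 - 33)/6 = 53.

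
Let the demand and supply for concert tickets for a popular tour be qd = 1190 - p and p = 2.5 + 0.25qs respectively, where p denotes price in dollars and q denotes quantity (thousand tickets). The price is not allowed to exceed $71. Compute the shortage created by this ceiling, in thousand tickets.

Rearranging supply gives qs = 4p - 10. In a free market, 1190 - p = 4p - 10 gives the equilibrium p* = 240, q* = 950.
Because the ceiling (71) lies below the market-clearing price, it is binding.
At p = 71: qd = 1190 - 71 = 1119 and qs = 4·71 - 10 = 274.
Shortage = qd - qs = 1119 - 274 = 845.

845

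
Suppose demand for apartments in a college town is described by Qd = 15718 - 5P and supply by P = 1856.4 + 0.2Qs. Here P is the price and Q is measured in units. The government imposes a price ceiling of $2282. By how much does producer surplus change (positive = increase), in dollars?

Rearranging supply gives Qs = 5P - 9282. Setting quantity demanded equal to quantity supplied, 15718 - 5P = 5P - 9282, gives P* = 2500 and Q* = 3218.
Since 2282 < 2500, the ceiling is binding.
At P = 2282: Qd = 15718 - 5·2282 = 4308 and Qs = 5·2282 - 9282 = 2128.
Producer surplus without the control is ½ · (2500 - 1856.4) · 3218 = 1035552.4.
With the ceiling, producers sell 2128 units at 2282, so PS = ½ · (2282 - 1856.4) · 2128 = 452838.4.
Change in producer surplus = 452838.4 - 1035552.4 = -582714.

-582714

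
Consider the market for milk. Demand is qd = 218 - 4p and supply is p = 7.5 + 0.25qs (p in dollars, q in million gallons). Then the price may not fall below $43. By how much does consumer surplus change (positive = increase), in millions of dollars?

Rearranging supply gives qs = 4p - 30. Setting quantity demanded equal to quantity supplied, 218 - 4p = 4p - 30, gives p* = 31 and q* = 94.
Because the floor (43) lies above the market-clearing price, it is binding.
At p = 43: qd = 218 - 4·43 = 46 and qs = 4·43 - 30 = 142.
Consumer surplus without the control is ½ · (54.5 - 31) · 94 = 1104.5.
With the floor, consumers buy 46 units at 43, so CS = ½ · (54.5 - 43) · 46 = 264.5.
Change in consumer surplus = 264.5 - 1104.5 = -840.

-840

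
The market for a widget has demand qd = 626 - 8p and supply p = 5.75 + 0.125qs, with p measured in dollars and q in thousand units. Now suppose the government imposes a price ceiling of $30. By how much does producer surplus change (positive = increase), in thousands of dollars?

Rearranging supply gives qs = 8p - 46. In a free market, 626 - 8p = 8p - 46 gives the equilibrium p* = 42, q* = 290.
Because the ceiling (30) lies below the market-clearing price, it is binding.
At p = 30: qd = 626 - 8·30 = 386 and qs = 8·30 - 46 = 194.
Producer surplus without the control is ½ · (42 - 5.75) · 290 = 5256.25.
With the ceiling, producers sell 194 units at 30, so PS = ½ · (30 - 5.75) · 194 = 2352.25.
Change in producer surplus = 2352.25 - 5256.25 = -2904.

-2904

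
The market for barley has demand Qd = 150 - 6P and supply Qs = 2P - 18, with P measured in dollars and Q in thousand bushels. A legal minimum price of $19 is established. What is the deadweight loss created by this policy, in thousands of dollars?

0

Equilibrium: 150 - 6P = 2P - 18, so 168 = 8P and P* = 21, Q* = 24.
Since 19 is below P* = 21, the floor does not bind and the free-market outcome prevails.
Since the control does not bind, no trades are prevented and deadweight loss is zero.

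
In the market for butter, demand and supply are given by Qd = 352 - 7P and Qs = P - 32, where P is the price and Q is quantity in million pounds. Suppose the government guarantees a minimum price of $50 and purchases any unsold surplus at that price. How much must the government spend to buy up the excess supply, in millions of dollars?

800

In a free market, 352 - 7P = P - 32 gives the equilibrium P* = 48, Q* = 16.
The floor of 50 is above the equilibrium price 48, so it binds.
At P = 50: Qd = 352 - 7·50 = 2 and Qs = 50 - 32 = 18.
Surplus = Qs - Qd = 16.
Government expenditure = surplus × support price = 16 × 50 = 800.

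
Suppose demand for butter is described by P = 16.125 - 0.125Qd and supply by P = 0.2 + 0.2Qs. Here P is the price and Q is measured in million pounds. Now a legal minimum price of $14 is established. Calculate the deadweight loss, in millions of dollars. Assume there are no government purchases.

Rearranging demand gives Qd = 129 - 8P; rearranging supply gives Qs = 5P - 1. Equilibrium: 129 - 8P = 5P - 1, so 130 = 13P and P* = 10, Q* = 49.
The floor of 14 is above the equilibrium price 10, so it binds.
At P = 14: Qd = 129 - 8·14 = 17 and Qs = 5·14 - 1 = 69.
Quantity traded falls to 17. At Q = 17 the demand price is (129 - 17)/8 = 14 and the supply price is (1 + 17)/5 = 3.6.
Deadweight loss = ½ · (14 - 3.6) · (49 - 17) = ½ · 10.4 · 32 = 166.4.

166.4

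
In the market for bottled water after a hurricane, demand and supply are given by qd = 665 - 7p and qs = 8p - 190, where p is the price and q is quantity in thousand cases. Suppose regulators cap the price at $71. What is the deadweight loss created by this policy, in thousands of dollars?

0

Equilibrium: 665 - 7p = 8p - 190, so 855 = 15p and p* = 57, q* = 266.
Since 71 is above p* = 57, the ceiling does not bind and the free-market outcome prevails.
Since the control does not bind, no trades are prevented and deadweight loss is zero.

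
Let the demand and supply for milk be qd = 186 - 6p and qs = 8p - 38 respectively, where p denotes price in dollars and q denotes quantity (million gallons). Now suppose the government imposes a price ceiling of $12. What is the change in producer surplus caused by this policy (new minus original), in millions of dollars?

-296

Without the control the market clears where 186 - 6p = 8p - 38, i.e. p* = 16 and q* = 90.
Since 12 < 16, the ceiling is binding.
At p = 12: qd = 186 - 6·12 = 114 and qs = 8·12 - 38 = 58.
Producer surplus without the control is ½ · (16 - 4.75) · 90 = 506.25.
With the ceiling, producers sell 58 units at 12, so PS = ½ · (12 - 4.75) · 58 = 210.25.
Change in producer surplus = 210.25 - 506.25 = -296.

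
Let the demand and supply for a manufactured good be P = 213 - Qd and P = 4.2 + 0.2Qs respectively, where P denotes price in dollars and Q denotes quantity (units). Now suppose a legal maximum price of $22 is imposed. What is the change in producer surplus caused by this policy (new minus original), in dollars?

-2235.5

Rearranging demand gives Qd = 213 - P; rearranging supply gives Qs = 5P - 21. Equilibrium: 213 - P = 5P - 21, so 234 = 6P and P* = 39, Q* = 174.
The ceiling of 22 is below the equilibrium price 39, so it binds.
At P = 22: Qd = 213 - 22 = 191 and Qs = 5·22 - 21 = 89.
Producer surplus without the control is ½ · (39 - 4.2) · 174 = 3027.6.
With the ceiling, producers sell 89 units at 22, so PS = ½ · (22 - 4.2) · 89 = 792.1.
Change in producer surplus = 792.1 - 3027.6 = -2235.5.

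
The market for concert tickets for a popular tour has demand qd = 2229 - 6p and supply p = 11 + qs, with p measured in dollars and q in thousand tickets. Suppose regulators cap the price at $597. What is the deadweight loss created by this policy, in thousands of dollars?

0

Rearranging supply gives qs = p - 11. Equilibrium: 2229 - 6p = p - 11, so 2240 = 7p and p* = 320, q* = 309.
The ceiling of 597 is above the equilibrium price 320, so it is not binding; the market clears at p* = 320, q* = 309.
Since the control does not bind, no trades are prevented and deadweight loss is zero.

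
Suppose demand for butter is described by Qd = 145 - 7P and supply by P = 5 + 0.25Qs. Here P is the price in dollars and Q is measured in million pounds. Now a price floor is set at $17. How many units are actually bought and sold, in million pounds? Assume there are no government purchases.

26

Rearranging supply gives Qs = 4P - 20. Equilibrium: 145 - 7P = 4P - 20, so 165 = 11P and P* = 15, Q* = 40.
Since 17 > 15, the floor is binding.
At P = 17: Qd = 145 - 7·17 = 26 and Qs = 4·17 - 20 = 48.
The quantity actually transacted is the short side, demand: 26.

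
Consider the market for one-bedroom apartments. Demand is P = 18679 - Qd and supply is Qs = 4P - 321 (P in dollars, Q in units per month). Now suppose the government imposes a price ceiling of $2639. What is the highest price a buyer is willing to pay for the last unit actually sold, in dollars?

Rearranging demand gives Qd = 18679 - P. Equilibrium: 18679 - P = 4P - 321, so 19000 = 5P and P* = 3800, Q* = 14879.
Because the ceiling (2639) lies below the market-clearing price, it is binding.
At P = 2639: Qd = 18679 - 2639 = 16040 and Qs = 4·2639 - 321 = 10235.
Only 10235 units reach the market. On the demand curve, the marginal buyer's willingness to pay at Q = 10235 is (18679 - 10235) = 8444.

8444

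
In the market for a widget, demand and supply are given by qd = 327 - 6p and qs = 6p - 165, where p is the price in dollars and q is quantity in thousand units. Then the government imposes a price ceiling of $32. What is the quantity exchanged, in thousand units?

Without the control the market clears where 327 - 6p = 6p - 165, i.e. p* = 41 and q* = 81.
Because the ceiling (32) lies below the market-clearing price, it is binding.
At p = 32: qd = 327 - 6·32 = 135 and qs = 6·32 - 165 = 27.
The quantity actually transacted is the short side, supply: 27.

27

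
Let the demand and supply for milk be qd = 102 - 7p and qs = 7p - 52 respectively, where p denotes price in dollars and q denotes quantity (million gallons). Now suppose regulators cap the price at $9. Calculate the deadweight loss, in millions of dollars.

28

Without the control the market clears where 102 - 7p = 7p - 52, i.e. p* = 11 and q* = 25.
Because the ceiling (9) lies below the market-clearing price, it is binding.
At p = 9: qd = 102 - 7·9 = 39 and qs = 7·9 - 52 = 11.
Quantity traded falls to 11. At q = 11 the demand price is (102 - 11)/7 = 13 and the supply price is (52 + 11)/7 = 9.
Deadweight loss = ½ · (13 - 9) · (25 - 11) = ½ · 4 · 14 = 28.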